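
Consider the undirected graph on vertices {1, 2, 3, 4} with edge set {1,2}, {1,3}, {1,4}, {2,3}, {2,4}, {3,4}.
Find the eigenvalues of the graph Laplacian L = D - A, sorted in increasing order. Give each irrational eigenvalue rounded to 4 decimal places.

Reading degrees in the order [1, 2, 3, 4] gives [3, 3, 3, 3]; set D = diag(3, 3, 3, 3) and form L = D - A. Since every row of L sums to 0, the all-ones vector is in the kernel and 0 is an eigenvalue. The eigenvalues sum to 12, which equals trace(L) = 2|E|. By the matrix-tree theorem the graph has (1/4) * product of the nonzero eigenvalues = 16 spanning trees.

[0, 4, 4, 4]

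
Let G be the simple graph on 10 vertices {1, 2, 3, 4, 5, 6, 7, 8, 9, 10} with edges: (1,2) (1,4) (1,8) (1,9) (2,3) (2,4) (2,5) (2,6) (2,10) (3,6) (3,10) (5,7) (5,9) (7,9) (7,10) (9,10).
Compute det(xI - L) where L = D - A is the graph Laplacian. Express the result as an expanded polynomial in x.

x^10 - 32x^9 + 436x^8 - 3308x^7 + 15328x^6 - 44702x^5 + 81424x^4 - 88552x^3 + 51739x^2 - 12270x

Reading degrees in the order [1, 2, 3, 4, 5, 6, 7, 8, 9, 10] gives [4, 6, 3, 2, 3, 2, 3, 1, 4, 4]; set D = diag(4, 6, 3, 2, 3, 2, 3, 1, 4, 4) and form L = D - A. L has integer entries, so p(x) = det(xI - L) has integer coefficients. Expanding the determinant yields x^10 - 32x^9 + 436x^8 - 3308x^7 + 15328x^6 - 44702x^5 + 81424x^4 - 88552x^3 + 51739x^2 - 12270x. The coefficient of x^9 equals -trace(L) = -32, matching the sum of degrees. There is one zero in the spectrum, matching the 1 component. The largest eigenvalue, 7.4210, is at most the vertex count 10.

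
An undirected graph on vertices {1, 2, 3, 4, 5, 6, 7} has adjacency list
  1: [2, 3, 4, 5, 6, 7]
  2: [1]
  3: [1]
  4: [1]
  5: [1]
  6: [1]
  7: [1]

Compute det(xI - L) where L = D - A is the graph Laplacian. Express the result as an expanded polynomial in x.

x^7 - 12x^6 + 45x^5 - 80x^4 + 75x^3 - 36x^2 + 7x

Reading degrees in the order [1, 2, 3, 4, 5, 6, 7] gives [6, 1, 1, 1, 1, 1, 1]; set D = diag(6, 1, 1, 1, 1, 1, 1) and form L = D - A. Computing det(xI - L) by cofactor expansion (or equivalently via sum-over-permutations) gives x^7 - 12x^6 + 45x^5 - 80x^4 + 75x^3 - 36x^2 + 7x. Since p(0) = det(-L) = 0, x divides p(x). There is one zero in the spectrum, matching the 1 component.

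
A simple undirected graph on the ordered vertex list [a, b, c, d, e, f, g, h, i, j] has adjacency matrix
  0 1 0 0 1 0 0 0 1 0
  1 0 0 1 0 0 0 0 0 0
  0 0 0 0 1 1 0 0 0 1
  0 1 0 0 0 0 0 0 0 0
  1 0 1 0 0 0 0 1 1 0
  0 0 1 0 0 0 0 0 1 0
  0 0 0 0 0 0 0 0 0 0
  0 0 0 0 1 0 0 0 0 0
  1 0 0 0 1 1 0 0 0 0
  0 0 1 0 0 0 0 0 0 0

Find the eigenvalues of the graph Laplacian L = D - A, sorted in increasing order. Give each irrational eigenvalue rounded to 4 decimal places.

Each diagonal entry of L is the vertex degree and each off-diagonal entry is -1 where an edge is present, 0 otherwise; in the order [a, b, c, d, e, f, g, h, i, j] the diagonal is [3, 2, 3, 1, 4, 2, 0, 1, 3, 1]. Diagonalising L (or applying a numerical eigensolver to the 10x10 matrix) gives the spectrum above. The 2 zero eigenvalues correspond to the 2 connected components. The largest eigenvalue, 5.4738, is at most the vertex count 10.

[0, 0, 0.3192, 0.6808, 1.0839, 1.8396, 2.8133, 3.3198, 4.4696, 5.4738]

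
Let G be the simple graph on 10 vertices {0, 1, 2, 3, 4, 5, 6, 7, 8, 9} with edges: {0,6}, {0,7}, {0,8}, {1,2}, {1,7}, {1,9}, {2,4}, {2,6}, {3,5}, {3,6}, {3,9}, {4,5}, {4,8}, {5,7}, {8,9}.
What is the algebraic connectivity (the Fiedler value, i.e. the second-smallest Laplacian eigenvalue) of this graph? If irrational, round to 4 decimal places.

Each diagonal entry of L is the vertex degree and each off-diagonal entry is -1 where an edge is present, 0 otherwise; in the order [0, 1, 2, 3, 4, 5, 6, 7, 8, 9] the diagonal is [3, 3, 3, 3, 3, 3, 3, 3, 3, 3]. The sorted Laplacian eigenvalues are [0, 2, 2, 2, 2, 2, 5, 5, 5, 5]; the algebraic connectivity is the second entry, 2. The largest eigenvalue, 5, is at most the vertex count 10.

2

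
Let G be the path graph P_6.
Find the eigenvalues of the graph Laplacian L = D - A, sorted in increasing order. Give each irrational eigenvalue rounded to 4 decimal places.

[0, 0.2679, 1, 2, 3, 3.7321]

The graph has 6 vertices and degree multiset [2, 2, 2, 2, 1, 1]; D is the diagonal matrix of degrees and L = D - A. Diagonalising L (or applying a numerical eigensolver to the 6x6 matrix) gives the spectrum above.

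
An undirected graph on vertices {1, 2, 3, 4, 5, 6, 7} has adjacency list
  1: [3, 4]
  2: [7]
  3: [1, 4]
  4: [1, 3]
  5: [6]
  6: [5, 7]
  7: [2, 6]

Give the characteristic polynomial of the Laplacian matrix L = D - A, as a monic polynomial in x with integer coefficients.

x^7 - 12x^6 + 55x^5 - 118x^4 + 114x^3 - 36x^2

Reading degrees in the order [1, 2, 3, 4, 5, 6, 7] gives [2, 1, 2, 2, 1, 2, 2]; set D = diag(2, 1, 2, 2, 1, 2, 2) and form L = D - A. L has integer entries, so p(x) = det(xI - L) has integer coefficients. Expanding the determinant yields x^7 - 12x^6 + 55x^5 - 118x^4 + 114x^3 - 36x^2. The constant term is 0 because L is singular (the all-ones vector lies in its kernel).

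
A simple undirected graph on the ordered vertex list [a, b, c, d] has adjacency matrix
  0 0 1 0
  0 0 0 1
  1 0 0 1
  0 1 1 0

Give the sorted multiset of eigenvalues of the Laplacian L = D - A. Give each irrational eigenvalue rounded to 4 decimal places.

[0, 0.5858, 2, 3.4142]

Reading degrees in the order [a, b, c, d] gives [1, 1, 2, 2]; set D = diag(1, 1, 2, 2) and form L = D - A. The multiplicity of 0 as a Laplacian eigenvalue equals the number of connected components. The single zero eigenvalue shows the graph is connected.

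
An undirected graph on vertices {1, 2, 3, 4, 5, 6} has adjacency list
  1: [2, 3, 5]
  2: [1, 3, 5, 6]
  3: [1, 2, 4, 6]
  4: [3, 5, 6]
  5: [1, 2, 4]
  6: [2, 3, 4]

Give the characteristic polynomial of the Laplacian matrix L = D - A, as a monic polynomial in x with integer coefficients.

Each diagonal entry of L is the vertex degree and each off-diagonal entry is -1 where an edge is present, 0 otherwise; in the order [1, 2, 3, 4, 5, 6] the diagonal is [3, 4, 4, 3, 3, 3]. Computing det(xI - L) by cofactor expansion (or equivalently via sum-over-permutations) gives x^6 - 20x^5 + 156x^4 - 592x^3 + 1091x^2 - 780x. The constant term is 0 because L is singular (the all-ones vector lies in its kernel). There is one zero in the spectrum, matching the 1 component.

x^6 - 20x^5 + 156x^4 - 592x^3 + 1091x^2 - 780x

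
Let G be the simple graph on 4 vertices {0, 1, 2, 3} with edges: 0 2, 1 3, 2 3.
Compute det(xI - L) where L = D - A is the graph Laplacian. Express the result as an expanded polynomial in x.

x^4 - 6x^3 + 10x^2 - 4x

With the vertex order [0, 1, 2, 3], the degrees are [1, 1, 2, 2], giving D = diag(1, 1, 2, 2) and L = D - A. L has integer entries, so p(x) = det(xI - L) has integer coefficients. Expanding the determinant yields x^4 - 6x^3 + 10x^2 - 4x. The coefficient of x^3 equals -trace(L) = -6, matching the sum of degrees. The largest eigenvalue, 3.4142, is at most the vertex count 4.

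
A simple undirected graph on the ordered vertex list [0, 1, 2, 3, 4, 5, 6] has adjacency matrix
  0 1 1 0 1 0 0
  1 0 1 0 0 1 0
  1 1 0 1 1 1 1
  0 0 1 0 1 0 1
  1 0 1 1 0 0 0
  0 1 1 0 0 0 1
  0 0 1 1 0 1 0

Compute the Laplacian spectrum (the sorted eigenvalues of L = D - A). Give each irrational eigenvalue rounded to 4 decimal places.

Reading degrees in the order [0, 1, 2, 3, 4, 5, 6] gives [3, 3, 6, 3, 3, 3, 3]; set D = diag(3, 3, 6, 3, 3, 3, 3) and form L = D - A. The multiplicity of 0 as a Laplacian eigenvalue equals the number of connected components. The eigenvalues sum to 24, which equals trace(L) = 2|E|.

[0, 2, 2, 4, 4, 5, 7]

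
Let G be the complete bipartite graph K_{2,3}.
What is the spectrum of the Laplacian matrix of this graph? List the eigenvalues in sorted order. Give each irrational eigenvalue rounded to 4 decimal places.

[0, 2, 2, 3, 5]

The graph has 5 vertices and degree multiset [3, 3, 2, 2, 2]; D is the diagonal matrix of degrees and L = D - A. Since every row of L sums to 0, the all-ones vector is in the kernel and 0 is an eigenvalue. There is one zero in the spectrum, matching the 1 component.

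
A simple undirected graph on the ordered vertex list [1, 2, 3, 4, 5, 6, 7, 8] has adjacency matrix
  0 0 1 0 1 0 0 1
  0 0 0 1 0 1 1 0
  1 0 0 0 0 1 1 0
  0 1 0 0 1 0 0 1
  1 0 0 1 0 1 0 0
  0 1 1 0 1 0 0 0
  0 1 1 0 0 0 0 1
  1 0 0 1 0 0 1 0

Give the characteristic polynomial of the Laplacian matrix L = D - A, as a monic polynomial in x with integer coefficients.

x^8 - 24x^7 + 240x^6 - 1296x^5 + 4080x^4 - 7488x^3 + 7424x^2 - 3072x

Reading degrees in the order [1, 2, 3, 4, 5, 6, 7, 8] gives [3, 3, 3, 3, 3, 3, 3, 3]; set D = diag(3, 3, 3, 3, 3, 3, 3, 3) and form L = D - A. Computing det(xI - L) by cofactor expansion (or equivalently via sum-over-permutations) gives x^8 - 24x^7 + 240x^6 - 1296x^5 + 4080x^4 - 7488x^3 + 7424x^2 - 3072x. The constant term is 0 because L is singular (the all-ones vector lies in its kernel).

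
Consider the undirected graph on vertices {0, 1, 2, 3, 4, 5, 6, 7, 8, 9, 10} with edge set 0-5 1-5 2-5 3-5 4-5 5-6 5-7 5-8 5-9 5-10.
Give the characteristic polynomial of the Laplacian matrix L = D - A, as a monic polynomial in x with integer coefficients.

With the vertex order [0, 1, 2, 3, 4, 5, 6, 7, 8, 9, 10], the degrees are [1, 1, 1, 1, 1, 10, 1, 1, 1, 1, 1], giving D = diag(1, 1, 1, 1, 1, 10, 1, 1, 1, 1, 1) and L = D - A. Computing det(xI - L) by cofactor expansion (or equivalently via sum-over-permutations) gives x^11 - 20x^10 + 135x^9 - 480x^8 + 1050x^7 - 1512x^6 + 1470x^5 - 960x^4 + 405x^3 - 100x^2 + 11x. Since p(0) = det(-L) = 0, x divides p(x). By the matrix-tree theorem the graph has (1/11) * product of the nonzero eigenvalues = 1 spanning tree.

x^11 - 20x^10 + 135x^9 - 480x^8 + 1050x^7 - 1512x^6 + 1470x^5 - 960x^4 + 405x^3 - 100x^2 + 11x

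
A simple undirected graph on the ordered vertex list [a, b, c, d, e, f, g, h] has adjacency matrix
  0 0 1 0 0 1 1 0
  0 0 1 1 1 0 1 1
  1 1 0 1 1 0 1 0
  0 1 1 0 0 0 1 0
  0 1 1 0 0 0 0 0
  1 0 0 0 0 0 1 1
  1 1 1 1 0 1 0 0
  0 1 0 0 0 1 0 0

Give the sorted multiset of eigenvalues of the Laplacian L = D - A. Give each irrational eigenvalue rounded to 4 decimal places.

Each diagonal entry of L is the vertex degree and each off-diagonal entry is -1 where an edge is present, 0 otherwise; in the order [a, b, c, d, e, f, g, h] the diagonal is [3, 5, 5, 3, 2, 3, 5, 2]. L is symmetric positive semidefinite, so every eigenvalue is real and nonnegative. The single zero eigenvalue shows the graph is connected.

[0, 1.4175, 1.9498, 2.5253, 4.0705, 5.3009, 6.2250, 6.5109]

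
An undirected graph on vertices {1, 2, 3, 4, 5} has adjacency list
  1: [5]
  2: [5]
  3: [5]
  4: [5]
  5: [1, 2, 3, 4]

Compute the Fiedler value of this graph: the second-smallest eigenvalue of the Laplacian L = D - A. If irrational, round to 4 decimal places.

Reading degrees in the order [1, 2, 3, 4, 5] gives [1, 1, 1, 1, 4]; set D = diag(1, 1, 1, 1, 4) and form L = D - A. Computing the eigenvalues of L and sorting gives [0, 1, 1, 1, 5]. The Fiedler value lambda_2 = 1 is strictly positive, so the graph is connected. The eigenvalues sum to 8, which equals trace(L) = 2|E|.

1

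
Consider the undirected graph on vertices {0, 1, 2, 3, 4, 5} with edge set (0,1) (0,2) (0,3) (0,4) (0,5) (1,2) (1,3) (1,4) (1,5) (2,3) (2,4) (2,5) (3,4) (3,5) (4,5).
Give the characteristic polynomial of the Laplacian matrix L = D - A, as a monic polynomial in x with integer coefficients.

With the vertex order [0, 1, 2, 3, 4, 5], the degrees are [5, 5, 5, 5, 5, 5], giving D = diag(5, 5, 5, 5, 5, 5) and L = D - A. L has integer entries, so p(x) = det(xI - L) has integer coefficients. Expanding the determinant yields x^6 - 30x^5 + 360x^4 - 2160x^3 + 6480x^2 - 7776x. The constant term is 0 because L is singular (the all-ones vector lies in its kernel). The largest eigenvalue, 6, is at most the vertex count 6.

x^6 - 30x^5 + 360x^4 - 2160x^3 + 6480x^2 - 7776x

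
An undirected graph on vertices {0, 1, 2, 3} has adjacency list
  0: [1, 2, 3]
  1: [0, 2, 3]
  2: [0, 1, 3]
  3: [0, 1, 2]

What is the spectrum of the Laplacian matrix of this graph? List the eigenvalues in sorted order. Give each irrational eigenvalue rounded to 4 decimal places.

[0, 4, 4, 4]

Each diagonal entry of L is the vertex degree and each off-diagonal entry is -1 where an edge is present, 0 otherwise; in the order [0, 1, 2, 3] the diagonal is [3, 3, 3, 3]. L is symmetric positive semidefinite, so every eigenvalue is real and nonnegative. The single zero eigenvalue shows the graph is connected. By the matrix-tree theorem the graph has (1/4) * product of the nonzero eigenvalues = 16 spanning trees. There is one zero in the spectrum, matching the 1 component.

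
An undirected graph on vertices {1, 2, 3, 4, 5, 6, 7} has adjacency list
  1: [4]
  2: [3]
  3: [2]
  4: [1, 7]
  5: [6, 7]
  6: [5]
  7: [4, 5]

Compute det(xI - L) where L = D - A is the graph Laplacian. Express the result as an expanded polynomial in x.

x^7 - 10x^6 + 37x^5 - 62x^4 + 45x^3 - 10x^2

Each diagonal entry of L is the vertex degree and each off-diagonal entry is -1 where an edge is present, 0 otherwise; in the order [1, 2, 3, 4, 5, 6, 7] the diagonal is [1, 1, 1, 2, 2, 1, 2]. Computing det(xI - L) by cofactor expansion (or equivalently via sum-over-permutations) gives x^7 - 10x^6 + 37x^5 - 62x^4 + 45x^3 - 10x^2. The coefficient of x^6 equals -trace(L) = -10, matching the sum of degrees. The eigenvalues sum to 10, which equals trace(L) = 2|E|. There are 2 zeros in the spectrum, matching the 2 components.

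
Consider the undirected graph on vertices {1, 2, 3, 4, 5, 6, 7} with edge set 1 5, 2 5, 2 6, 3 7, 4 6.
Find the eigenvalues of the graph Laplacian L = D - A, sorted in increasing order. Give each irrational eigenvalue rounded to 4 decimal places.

With the vertex order [1, 2, 3, 4, 5, 6, 7], the degrees are [1, 2, 1, 1, 2, 2, 1], giving D = diag(1, 2, 1, 1, 2, 2, 1) and L = D - A. Diagonalising L (or applying a numerical eigensolver to the 7x7 matrix) gives the spectrum above. The 2 zero eigenvalues correspond to the 2 connected components. There are 2 zeros in the spectrum, matching the 2 components.

[0, 0, 0.3820, 1.3820, 2, 2.6180, 3.6180]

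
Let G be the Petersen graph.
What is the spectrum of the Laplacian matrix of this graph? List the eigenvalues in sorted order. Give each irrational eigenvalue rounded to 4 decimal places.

[0, 2, 2, 2, 2, 2, 5, 5, 5, 5]

The graph has 10 vertices and degree multiset [3, 3, 3, 3, 3, 3, 3, 3, 3, 3]; D is the diagonal matrix of degrees and L = D - A. Diagonalising L (or applying a numerical eigensolver to the 10x10 matrix) gives the spectrum above. The eigenvalues sum to 30, which equals trace(L) = 2|E|. There is one zero in the spectrum, matching the 1 component.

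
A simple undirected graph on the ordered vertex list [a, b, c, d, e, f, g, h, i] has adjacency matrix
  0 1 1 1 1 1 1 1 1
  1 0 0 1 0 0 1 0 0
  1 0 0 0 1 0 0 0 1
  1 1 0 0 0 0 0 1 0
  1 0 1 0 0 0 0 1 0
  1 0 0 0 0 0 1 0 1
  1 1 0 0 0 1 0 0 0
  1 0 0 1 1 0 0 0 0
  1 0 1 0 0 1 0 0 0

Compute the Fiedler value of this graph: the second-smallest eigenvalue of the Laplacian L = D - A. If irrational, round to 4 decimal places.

1.5858

With the vertex order [a, b, c, d, e, f, g, h, i], the degrees are [8, 3, 3, 3, 3, 3, 3, 3, 3], giving D = diag(8, 3, 3, 3, 3, 3, 3, 3, 3) and L = D - A. Computing the eigenvalues of L and sorting gives [0, 1.5858, 1.5858, 3, 3, 4.4142, 4.4142, 5, 9]. The Fiedler value lambda_2 = 1.5858 is strictly positive, so the graph is connected. By the matrix-tree theorem the graph has (1/9) * product of the nonzero eigenvalues = 2205 spanning trees. There is one zero in the spectrum, matching the 1 component.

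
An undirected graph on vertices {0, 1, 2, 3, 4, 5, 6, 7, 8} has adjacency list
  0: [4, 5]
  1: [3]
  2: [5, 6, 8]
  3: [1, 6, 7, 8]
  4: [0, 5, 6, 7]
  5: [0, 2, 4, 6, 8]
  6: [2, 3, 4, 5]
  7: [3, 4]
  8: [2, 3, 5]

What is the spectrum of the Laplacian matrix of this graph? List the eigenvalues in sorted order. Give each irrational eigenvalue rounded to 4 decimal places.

[0, 0.7543, 1.5560, 1.7302, 3.2130, 3.9102, 4.5083, 5.9537, 6.3743]

With the vertex order [0, 1, 2, 3, 4, 5, 6, 7, 8], the degrees are [2, 1, 3, 4, 4, 5, 4, 2, 3], giving D = diag(2, 1, 3, 4, 4, 5, 4, 2, 3) and L = D - A. The multiplicity of 0 as a Laplacian eigenvalue equals the number of connected components. The single zero eigenvalue shows the graph is connected. The largest eigenvalue, 6.3743, is at most the vertex count 9.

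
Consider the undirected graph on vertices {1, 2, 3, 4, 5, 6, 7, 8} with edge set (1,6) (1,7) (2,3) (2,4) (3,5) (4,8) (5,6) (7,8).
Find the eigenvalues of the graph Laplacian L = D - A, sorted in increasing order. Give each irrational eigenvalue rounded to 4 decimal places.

Reading degrees in the order [1, 2, 3, 4, 5, 6, 7, 8] gives [2, 2, 2, 2, 2, 2, 2, 2]; set D = diag(2, 2, 2, 2, 2, 2, 2, 2) and form L = D - A. The multiplicity of 0 as a Laplacian eigenvalue equals the number of connected components. The single zero eigenvalue shows the graph is connected. By the matrix-tree theorem the graph has (1/8) * product of the nonzero eigenvalues = 8 spanning trees.

[0, 0.5858, 0.5858, 2, 2, 3.4142, 3.4142, 4]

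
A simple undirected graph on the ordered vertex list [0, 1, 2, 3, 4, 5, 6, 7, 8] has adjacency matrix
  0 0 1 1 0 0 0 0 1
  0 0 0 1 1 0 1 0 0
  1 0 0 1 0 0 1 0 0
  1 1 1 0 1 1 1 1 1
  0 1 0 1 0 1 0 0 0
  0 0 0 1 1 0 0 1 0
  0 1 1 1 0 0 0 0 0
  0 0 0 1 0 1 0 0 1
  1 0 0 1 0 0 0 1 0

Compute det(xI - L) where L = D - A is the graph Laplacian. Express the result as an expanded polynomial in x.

With the vertex order [0, 1, 2, 3, 4, 5, 6, 7, 8], the degrees are [3, 3, 3, 8, 3, 3, 3, 3, 3], giving D = diag(3, 3, 3, 8, 3, 3, 3, 3, 3) and L = D - A. L has integer entries, so p(x) = det(xI - L) has integer coefficients. Expanding the determinant yields x^9 - 32x^8 + 428x^7 - 3136x^6 + 13786x^5 - 37232x^4 + 60276x^3 - 53424x^2 + 19845x. The coefficient of x^8 equals -trace(L) = -32, matching the sum of degrees. The largest eigenvalue, 9, is at most the vertex count 9. There is one zero in the spectrum, matching the 1 component.

x^9 - 32x^8 + 428x^7 - 3136x^6 + 13786x^5 - 37232x^4 + 60276x^3 - 53424x^2 + 19845x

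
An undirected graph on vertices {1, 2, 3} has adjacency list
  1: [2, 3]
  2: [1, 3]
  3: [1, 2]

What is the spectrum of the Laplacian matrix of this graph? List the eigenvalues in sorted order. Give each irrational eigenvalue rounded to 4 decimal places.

Reading degrees in the order [1, 2, 3] gives [2, 2, 2]; set D = diag(2, 2, 2) and form L = D - A. The multiplicity of 0 as a Laplacian eigenvalue equals the number of connected components. By the matrix-tree theorem the graph has (1/3) * product of the nonzero eigenvalues = 3 spanning trees.

[0, 3, 3]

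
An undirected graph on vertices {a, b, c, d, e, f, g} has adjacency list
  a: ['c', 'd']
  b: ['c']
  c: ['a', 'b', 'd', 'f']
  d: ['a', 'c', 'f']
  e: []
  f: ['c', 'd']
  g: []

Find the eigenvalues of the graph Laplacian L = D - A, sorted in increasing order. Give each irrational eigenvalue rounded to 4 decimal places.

With the vertex order [a, b, c, d, e, f, g], the degrees are [2, 1, 4, 3, 0, 2, 0], giving D = diag(2, 1, 4, 3, 0, 2, 0) and L = D - A. The multiplicity of 0 as a Laplacian eigenvalue equals the number of connected components. The 3 zero eigenvalues correspond to the 3 connected components. The largest eigenvalue, 5, is at most the vertex count 7. The eigenvalues sum to 12, which equals trace(L) = 2|E|.

[0, 0, 0, 1, 2, 4, 5]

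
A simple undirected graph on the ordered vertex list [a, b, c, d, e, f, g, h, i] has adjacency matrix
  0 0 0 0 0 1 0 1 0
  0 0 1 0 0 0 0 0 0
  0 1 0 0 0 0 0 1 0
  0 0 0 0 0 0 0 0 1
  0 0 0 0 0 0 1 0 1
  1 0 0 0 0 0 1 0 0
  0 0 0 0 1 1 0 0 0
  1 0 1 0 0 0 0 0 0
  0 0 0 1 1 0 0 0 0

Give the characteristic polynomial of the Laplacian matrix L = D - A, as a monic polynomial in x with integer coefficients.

Each diagonal entry of L is the vertex degree and each off-diagonal entry is -1 where an edge is present, 0 otherwise; in the order [a, b, c, d, e, f, g, h, i] the diagonal is [2, 1, 2, 1, 2, 2, 2, 2, 2]. L has integer entries, so p(x) = det(xI - L) has integer coefficients. Expanding the determinant yields x^9 - 16x^8 + 105x^7 - 364x^6 + 715x^5 - 792x^4 + 462x^3 - 120x^2 + 9x. The constant term is 0 because L is singular (the all-ones vector lies in its kernel).

x^9 - 16x^8 + 105x^7 - 364x^6 + 715x^5 - 792x^4 + 462x^3 - 120x^2 + 9x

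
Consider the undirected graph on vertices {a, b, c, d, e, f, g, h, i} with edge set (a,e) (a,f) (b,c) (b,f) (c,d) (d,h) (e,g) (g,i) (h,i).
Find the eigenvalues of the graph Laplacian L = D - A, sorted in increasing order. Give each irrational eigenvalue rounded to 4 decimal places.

[0, 0.4679, 0.4679, 1.6527, 1.6527, 3, 3, 3.8794, 3.8794]

With the vertex order [a, b, c, d, e, f, g, h, i], the degrees are [2, 2, 2, 2, 2, 2, 2, 2, 2], giving D = diag(2, 2, 2, 2, 2, 2, 2, 2, 2) and L = D - A. Since every row of L sums to 0, the all-ones vector is in the kernel and 0 is an eigenvalue. The single zero eigenvalue shows the graph is connected. By the matrix-tree theorem the graph has (1/9) * product of the nonzero eigenvalues = 9 spanning trees. The largest eigenvalue, 3.8794, is at most the vertex count 9.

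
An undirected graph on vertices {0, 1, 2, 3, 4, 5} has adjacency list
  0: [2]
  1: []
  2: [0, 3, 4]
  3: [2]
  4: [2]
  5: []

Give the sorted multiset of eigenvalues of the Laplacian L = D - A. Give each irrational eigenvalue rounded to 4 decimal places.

[0, 0, 0, 1, 1, 4]

With the vertex order [0, 1, 2, 3, 4, 5], the degrees are [1, 0, 3, 1, 1, 0], giving D = diag(1, 0, 3, 1, 1, 0) and L = D - A. Since every row of L sums to 0, the all-ones vector is in the kernel and 0 is an eigenvalue. The 3 zero eigenvalues correspond to the 3 connected components. There are 3 zeros in the spectrum, matching the 3 components. The largest eigenvalue, 4, is at most the vertex count 6.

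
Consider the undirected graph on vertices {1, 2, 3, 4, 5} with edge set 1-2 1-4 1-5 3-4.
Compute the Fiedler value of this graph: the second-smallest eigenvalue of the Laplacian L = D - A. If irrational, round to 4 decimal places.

0.5188

Each diagonal entry of L is the vertex degree and each off-diagonal entry is -1 where an edge is present, 0 otherwise; in the order [1, 2, 3, 4, 5] the diagonal is [3, 1, 1, 2, 1]. Computing the eigenvalues of L and sorting gives [0, 0.5188, 1, 2.3111, 4.1701]. The Fiedler value lambda_2 = 0.5188 is strictly positive, so the graph is connected. The largest eigenvalue, 4.1701, is at most the vertex count 5.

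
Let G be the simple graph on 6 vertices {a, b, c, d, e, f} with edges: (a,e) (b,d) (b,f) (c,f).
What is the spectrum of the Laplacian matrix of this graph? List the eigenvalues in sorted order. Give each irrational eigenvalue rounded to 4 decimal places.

[0, 0, 0.5858, 2, 2, 3.4142]

Reading degrees in the order [a, b, c, d, e, f] gives [1, 2, 1, 1, 1, 2]; set D = diag(1, 2, 1, 1, 1, 2) and form L = D - A. Diagonalising L (or applying a numerical eigensolver to the 6x6 matrix) gives the spectrum above. The 2 zero eigenvalues correspond to the 2 connected components. The eigenvalues sum to 8, which equals trace(L) = 2|E|. There are 2 zeros in the spectrum, matching the 2 components.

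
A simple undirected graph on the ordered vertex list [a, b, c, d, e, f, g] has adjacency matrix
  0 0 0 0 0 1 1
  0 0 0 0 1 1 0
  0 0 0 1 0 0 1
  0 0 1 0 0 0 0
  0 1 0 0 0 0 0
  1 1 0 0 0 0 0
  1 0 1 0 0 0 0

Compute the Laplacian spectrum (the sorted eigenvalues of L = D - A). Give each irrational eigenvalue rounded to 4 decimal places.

With the vertex order [a, b, c, d, e, f, g], the degrees are [2, 2, 2, 1, 1, 2, 2], giving D = diag(2, 2, 2, 1, 1, 2, 2) and L = D - A. L is symmetric positive semidefinite, so every eigenvalue is real and nonnegative. The single zero eigenvalue shows the graph is connected. The eigenvalues sum to 12, which equals trace(L) = 2|E|.

[0, 0.1981, 0.7530, 1.5550, 2.4450, 3.2470, 3.8019]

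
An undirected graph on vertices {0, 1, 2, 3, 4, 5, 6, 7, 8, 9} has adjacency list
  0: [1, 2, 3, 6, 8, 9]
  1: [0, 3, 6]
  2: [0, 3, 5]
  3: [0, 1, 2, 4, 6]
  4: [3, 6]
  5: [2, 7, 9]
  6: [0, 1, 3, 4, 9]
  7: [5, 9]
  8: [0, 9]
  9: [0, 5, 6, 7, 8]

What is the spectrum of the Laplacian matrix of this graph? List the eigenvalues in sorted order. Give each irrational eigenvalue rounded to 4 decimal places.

Each diagonal entry of L is the vertex degree and each off-diagonal entry is -1 where an edge is present, 0 otherwise; in the order [0, 1, 2, 3, 4, 5, 6, 7, 8, 9] the diagonal is [6, 3, 3, 5, 2, 3, 5, 2, 2, 5]. Since every row of L sums to 0, the all-ones vector is in the kernel and 0 is an eigenvalue. The single zero eigenvalue shows the graph is connected. The eigenvalues sum to 36, which equals trace(L) = 2|E|.

[0, 0.9812, 1.6480, 2.1757, 2.6062, 3.9732, 4.7243, 6, 6.6267, 7.2648]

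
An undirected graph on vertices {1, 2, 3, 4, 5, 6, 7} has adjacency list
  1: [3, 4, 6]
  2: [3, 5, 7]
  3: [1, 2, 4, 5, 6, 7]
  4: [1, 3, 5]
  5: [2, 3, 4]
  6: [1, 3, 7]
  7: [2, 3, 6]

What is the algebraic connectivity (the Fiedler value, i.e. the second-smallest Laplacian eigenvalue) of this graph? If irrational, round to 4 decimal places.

With the vertex order [1, 2, 3, 4, 5, 6, 7], the degrees are [3, 3, 6, 3, 3, 3, 3], giving D = diag(3, 3, 6, 3, 3, 3, 3) and L = D - A. Computing the eigenvalues of L and sorting gives [0, 2, 2, 4, 4, 5, 7]. The Fiedler value lambda_2 = 2 is strictly positive, so the graph is connected.

2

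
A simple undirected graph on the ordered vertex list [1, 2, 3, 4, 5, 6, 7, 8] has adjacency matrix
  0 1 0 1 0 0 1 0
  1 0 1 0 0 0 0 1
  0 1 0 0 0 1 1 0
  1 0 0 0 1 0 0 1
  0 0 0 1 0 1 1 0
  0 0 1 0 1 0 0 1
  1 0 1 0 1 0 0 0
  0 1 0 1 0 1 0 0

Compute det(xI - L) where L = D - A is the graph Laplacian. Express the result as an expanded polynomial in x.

Reading degrees in the order [1, 2, 3, 4, 5, 6, 7, 8] gives [3, 3, 3, 3, 3, 3, 3, 3]; set D = diag(3, 3, 3, 3, 3, 3, 3, 3) and form L = D - A. Computing det(xI - L) by cofactor expansion (or equivalently via sum-over-permutations) gives x^8 - 24x^7 + 240x^6 - 1296x^5 + 4080x^4 - 7488x^3 + 7424x^2 - 3072x. The coefficient of x^7 equals -trace(L) = -24, matching the sum of degrees. The largest eigenvalue, 6, is at most the vertex count 8.

x^8 - 24x^7 + 240x^6 - 1296x^5 + 4080x^4 - 7488x^3 + 7424x^2 - 3072x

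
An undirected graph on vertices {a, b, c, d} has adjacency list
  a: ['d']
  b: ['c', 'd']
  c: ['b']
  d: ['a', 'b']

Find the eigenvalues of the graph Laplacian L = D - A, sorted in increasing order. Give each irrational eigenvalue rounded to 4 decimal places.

With the vertex order [a, b, c, d], the degrees are [1, 2, 1, 2], giving D = diag(1, 2, 1, 2) and L = D - A. Since every row of L sums to 0, the all-ones vector is in the kernel and 0 is an eigenvalue. The eigenvalues sum to 6, which equals trace(L) = 2|E|. The largest eigenvalue, 3.4142, is at most the vertex count 4.

[0, 0.5858, 2, 3.4142]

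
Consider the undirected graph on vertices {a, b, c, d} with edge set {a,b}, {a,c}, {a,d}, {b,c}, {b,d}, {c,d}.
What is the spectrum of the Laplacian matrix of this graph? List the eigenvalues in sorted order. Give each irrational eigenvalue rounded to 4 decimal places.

Each diagonal entry of L is the vertex degree and each off-diagonal entry is -1 where an edge is present, 0 otherwise; in the order [a, b, c, d] the diagonal is [3, 3, 3, 3]. Since every row of L sums to 0, the all-ones vector is in the kernel and 0 is an eigenvalue. There is one zero in the spectrum, matching the 1 component. By the matrix-tree theorem the graph has (1/4) * product of the nonzero eigenvalues = 16 spanning trees.

[0, 4, 4, 4]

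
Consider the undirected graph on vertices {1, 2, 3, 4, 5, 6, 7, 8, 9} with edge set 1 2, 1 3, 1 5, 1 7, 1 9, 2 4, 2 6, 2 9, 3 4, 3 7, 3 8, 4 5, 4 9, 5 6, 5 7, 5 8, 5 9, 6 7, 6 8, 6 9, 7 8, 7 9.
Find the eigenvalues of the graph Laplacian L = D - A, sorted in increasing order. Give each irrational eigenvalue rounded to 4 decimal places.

[0, 2.8884, 3.5603, 4.3718, 4.9205, 5.9204, 7.0625, 7.4838, 7.7923]

Reading degrees in the order [1, 2, 3, 4, 5, 6, 7, 8, 9] gives [5, 4, 4, 4, 6, 5, 6, 4, 6]; set D = diag(5, 4, 4, 4, 6, 5, 6, 4, 6) and form L = D - A. Since every row of L sums to 0, the all-ones vector is in the kernel and 0 is an eigenvalue. The eigenvalues sum to 44, which equals trace(L) = 2|E|. By the matrix-tree theorem the graph has (1/9) * product of the nonzero eigenvalues = 59933 spanning trees.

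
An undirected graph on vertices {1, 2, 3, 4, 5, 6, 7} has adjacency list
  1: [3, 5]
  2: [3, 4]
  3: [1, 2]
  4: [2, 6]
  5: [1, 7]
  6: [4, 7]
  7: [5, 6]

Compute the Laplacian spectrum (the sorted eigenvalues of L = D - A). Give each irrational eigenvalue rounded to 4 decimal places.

[0, 0.7530, 0.7530, 2.4450, 2.4450, 3.8019, 3.8019]

With the vertex order [1, 2, 3, 4, 5, 6, 7], the degrees are [2, 2, 2, 2, 2, 2, 2], giving D = diag(2, 2, 2, 2, 2, 2, 2) and L = D - A. Since every row of L sums to 0, the all-ones vector is in the kernel and 0 is an eigenvalue. The single zero eigenvalue shows the graph is connected. There is one zero in the spectrum, matching the 1 component.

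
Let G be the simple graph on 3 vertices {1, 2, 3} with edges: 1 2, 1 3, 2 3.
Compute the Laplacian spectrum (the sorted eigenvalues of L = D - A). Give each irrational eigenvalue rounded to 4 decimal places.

Each diagonal entry of L is the vertex degree and each off-diagonal entry is -1 where an edge is present, 0 otherwise; in the order [1, 2, 3] the diagonal is [2, 2, 2]. Since every row of L sums to 0, the all-ones vector is in the kernel and 0 is an eigenvalue. The single zero eigenvalue shows the graph is connected.

[0, 3, 3]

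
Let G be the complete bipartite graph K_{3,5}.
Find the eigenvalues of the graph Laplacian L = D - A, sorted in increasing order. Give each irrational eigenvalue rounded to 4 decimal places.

The graph has 8 vertices and degree multiset [5, 5, 5, 3, 3, 3, 3, 3]; D is the diagonal matrix of degrees and L = D - A. Since every row of L sums to 0, the all-ones vector is in the kernel and 0 is an eigenvalue.

[0, 3, 3, 3, 3, 5, 5, 8]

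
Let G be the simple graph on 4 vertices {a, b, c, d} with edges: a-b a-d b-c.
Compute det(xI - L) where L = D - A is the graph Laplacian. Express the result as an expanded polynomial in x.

Each diagonal entry of L is the vertex degree and each off-diagonal entry is -1 where an edge is present, 0 otherwise; in the order [a, b, c, d] the diagonal is [2, 2, 1, 1]. Computing det(xI - L) by cofactor expansion (or equivalently via sum-over-permutations) gives x^4 - 6x^3 + 10x^2 - 4x. The coefficient of x^3 equals -trace(L) = -6, matching the sum of degrees. The largest eigenvalue, 3.4142, is at most the vertex count 4. The eigenvalues sum to 6, which equals trace(L) = 2|E|.

x^4 - 6x^3 + 10x^2 - 4x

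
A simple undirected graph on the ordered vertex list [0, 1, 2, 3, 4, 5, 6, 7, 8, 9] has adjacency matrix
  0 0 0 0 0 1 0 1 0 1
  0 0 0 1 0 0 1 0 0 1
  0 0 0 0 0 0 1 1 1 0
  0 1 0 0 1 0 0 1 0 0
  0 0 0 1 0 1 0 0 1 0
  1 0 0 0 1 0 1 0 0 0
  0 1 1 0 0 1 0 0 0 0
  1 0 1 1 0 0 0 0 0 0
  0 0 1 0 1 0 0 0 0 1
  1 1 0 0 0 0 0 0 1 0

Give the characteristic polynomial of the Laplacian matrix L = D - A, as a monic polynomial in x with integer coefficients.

Each diagonal entry of L is the vertex degree and each off-diagonal entry is -1 where an edge is present, 0 otherwise; in the order [0, 1, 2, 3, 4, 5, 6, 7, 8, 9] the diagonal is [3, 3, 3, 3, 3, 3, 3, 3, 3, 3]. L has integer entries, so p(x) = det(xI - L) has integer coefficients. Expanding the determinant yields x^10 - 30x^9 + 390x^8 - 2880x^7 + 13305x^6 - 39882x^5 + 77640x^4 - 94800x^3 + 66000x^2 - 20000x. Since p(0) = det(-L) = 0, x divides p(x). By the matrix-tree theorem the graph has (1/10) * product of the nonzero eigenvalues = 2000 spanning trees.

x^10 - 30x^9 + 390x^8 - 2880x^7 + 13305x^6 - 39882x^5 + 77640x^4 - 94800x^3 + 66000x^2 - 20000x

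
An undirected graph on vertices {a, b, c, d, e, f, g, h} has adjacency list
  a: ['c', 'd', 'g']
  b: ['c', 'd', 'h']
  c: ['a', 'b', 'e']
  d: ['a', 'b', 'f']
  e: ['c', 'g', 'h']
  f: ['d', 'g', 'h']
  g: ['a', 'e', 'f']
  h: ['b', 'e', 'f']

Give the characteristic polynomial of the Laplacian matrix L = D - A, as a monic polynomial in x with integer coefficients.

x^8 - 24x^7 + 240x^6 - 1296x^5 + 4080x^4 - 7488x^3 + 7424x^2 - 3072x

Each diagonal entry of L is the vertex degree and each off-diagonal entry is -1 where an edge is present, 0 otherwise; in the order [a, b, c, d, e, f, g, h] the diagonal is [3, 3, 3, 3, 3, 3, 3, 3]. Computing det(xI - L) by cofactor expansion (or equivalently via sum-over-permutations) gives x^8 - 24x^7 + 240x^6 - 1296x^5 + 4080x^4 - 7488x^3 + 7424x^2 - 3072x. Since p(0) = det(-L) = 0, x divides p(x). The largest eigenvalue, 6, is at most the vertex count 8. By the matrix-tree theorem the graph has (1/8) * product of the nonzero eigenvalues = 384 spanning trees.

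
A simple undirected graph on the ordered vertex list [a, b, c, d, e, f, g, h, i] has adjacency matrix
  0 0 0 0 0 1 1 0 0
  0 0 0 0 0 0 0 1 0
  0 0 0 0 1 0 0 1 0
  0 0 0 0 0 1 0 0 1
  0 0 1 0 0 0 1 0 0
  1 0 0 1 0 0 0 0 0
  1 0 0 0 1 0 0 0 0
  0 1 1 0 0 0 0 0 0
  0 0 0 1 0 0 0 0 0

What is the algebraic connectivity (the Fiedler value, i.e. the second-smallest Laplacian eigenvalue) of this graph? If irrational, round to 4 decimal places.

0.1206

Each diagonal entry of L is the vertex degree and each off-diagonal entry is -1 where an edge is present, 0 otherwise; in the order [a, b, c, d, e, f, g, h, i] the diagonal is [2, 1, 2, 2, 2, 2, 2, 2, 1]. The smallest Laplacian eigenvalue is always 0. The next one, lambda_2 = 0.1206, measures how hard the graph is to disconnect: larger values mean better connectivity. The largest eigenvalue, 3.8794, is at most the vertex count 9.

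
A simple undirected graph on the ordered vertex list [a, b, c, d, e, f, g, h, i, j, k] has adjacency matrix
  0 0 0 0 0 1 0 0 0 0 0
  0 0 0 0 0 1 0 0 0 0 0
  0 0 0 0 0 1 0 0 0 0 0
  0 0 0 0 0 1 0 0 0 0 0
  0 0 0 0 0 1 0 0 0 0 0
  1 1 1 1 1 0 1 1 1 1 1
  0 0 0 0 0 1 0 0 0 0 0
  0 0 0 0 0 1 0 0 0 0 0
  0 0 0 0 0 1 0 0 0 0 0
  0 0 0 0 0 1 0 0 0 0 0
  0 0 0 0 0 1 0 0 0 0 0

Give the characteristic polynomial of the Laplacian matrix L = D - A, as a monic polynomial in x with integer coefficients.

With the vertex order [a, b, c, d, e, f, g, h, i, j, k], the degrees are [1, 1, 1, 1, 1, 10, 1, 1, 1, 1, 1], giving D = diag(1, 1, 1, 1, 1, 10, 1, 1, 1, 1, 1) and L = D - A. L has integer entries, so p(x) = det(xI - L) has integer coefficients. Expanding the determinant yields x^11 - 20x^10 + 135x^9 - 480x^8 + 1050x^7 - 1512x^6 + 1470x^5 - 960x^4 + 405x^3 - 100x^2 + 11x. The constant term is 0 because L is singular (the all-ones vector lies in its kernel).

x^11 - 20x^10 + 135x^9 - 480x^8 + 1050x^7 - 1512x^6 + 1470x^5 - 960x^4 + 405x^3 - 100x^2 + 11x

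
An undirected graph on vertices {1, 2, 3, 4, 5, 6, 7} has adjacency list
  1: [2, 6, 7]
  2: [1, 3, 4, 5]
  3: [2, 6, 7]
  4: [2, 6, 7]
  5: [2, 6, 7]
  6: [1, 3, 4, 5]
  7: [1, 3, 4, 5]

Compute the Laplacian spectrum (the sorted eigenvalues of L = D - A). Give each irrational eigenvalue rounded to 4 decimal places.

Each diagonal entry of L is the vertex degree and each off-diagonal entry is -1 where an edge is present, 0 otherwise; in the order [1, 2, 3, 4, 5, 6, 7] the diagonal is [3, 4, 3, 3, 3, 4, 4]. L is symmetric positive semidefinite, so every eigenvalue is real and nonnegative. The single zero eigenvalue shows the graph is connected. By the matrix-tree theorem the graph has (1/7) * product of the nonzero eigenvalues = 432 spanning trees. The largest eigenvalue, 7, is at most the vertex count 7.

[0, 3, 3, 3, 4, 4, 7]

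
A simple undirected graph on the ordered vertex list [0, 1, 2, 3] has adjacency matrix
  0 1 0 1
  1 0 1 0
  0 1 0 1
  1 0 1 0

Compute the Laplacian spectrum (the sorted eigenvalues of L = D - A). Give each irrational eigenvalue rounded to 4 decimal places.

With the vertex order [0, 1, 2, 3], the degrees are [2, 2, 2, 2], giving D = diag(2, 2, 2, 2) and L = D - A. Diagonalising L (or applying a numerical eigensolver to the 4x4 matrix) gives the spectrum above.

[0, 2, 2, 4]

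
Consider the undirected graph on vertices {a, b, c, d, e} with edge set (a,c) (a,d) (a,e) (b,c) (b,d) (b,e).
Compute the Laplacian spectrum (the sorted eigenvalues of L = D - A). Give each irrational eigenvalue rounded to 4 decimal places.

Each diagonal entry of L is the vertex degree and each off-diagonal entry is -1 where an edge is present, 0 otherwise; in the order [a, b, c, d, e] the diagonal is [3, 3, 2, 2, 2]. Diagonalising L (or applying a numerical eigensolver to the 5x5 matrix) gives the spectrum above. The eigenvalues sum to 12, which equals trace(L) = 2|E|.

[0, 2, 2, 3, 5]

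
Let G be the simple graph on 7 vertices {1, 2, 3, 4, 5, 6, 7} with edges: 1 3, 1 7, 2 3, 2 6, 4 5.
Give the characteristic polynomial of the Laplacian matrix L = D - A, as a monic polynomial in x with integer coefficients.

x^7 - 10x^6 + 37x^5 - 62x^4 + 45x^3 - 10x^2

Each diagonal entry of L is the vertex degree and each off-diagonal entry is -1 where an edge is present, 0 otherwise; in the order [1, 2, 3, 4, 5, 6, 7] the diagonal is [2, 2, 2, 1, 1, 1, 1]. Computing det(xI - L) by cofactor expansion (or equivalently via sum-over-permutations) gives x^7 - 10x^6 + 37x^5 - 62x^4 + 45x^3 - 10x^2. Since p(0) = det(-L) = 0, x divides p(x). The largest eigenvalue, 3.6180, is at most the vertex count 7.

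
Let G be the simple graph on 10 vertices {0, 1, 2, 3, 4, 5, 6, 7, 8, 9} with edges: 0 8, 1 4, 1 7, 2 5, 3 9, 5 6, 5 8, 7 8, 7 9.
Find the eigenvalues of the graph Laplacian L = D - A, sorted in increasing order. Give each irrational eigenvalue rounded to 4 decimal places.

Reading degrees in the order [0, 1, 2, 3, 4, 5, 6, 7, 8, 9] gives [1, 2, 1, 1, 1, 3, 1, 3, 3, 2]; set D = diag(1, 2, 1, 1, 1, 3, 1, 3, 3, 2) and form L = D - A. Since every row of L sums to 0, the all-ones vector is in the kernel and 0 is an eigenvalue. The single zero eigenvalue shows the graph is connected.

[0, 0.1920, 0.3820, 0.6047, 1, 1.6249, 2.6180, 2.7557, 3.9407, 4.8821]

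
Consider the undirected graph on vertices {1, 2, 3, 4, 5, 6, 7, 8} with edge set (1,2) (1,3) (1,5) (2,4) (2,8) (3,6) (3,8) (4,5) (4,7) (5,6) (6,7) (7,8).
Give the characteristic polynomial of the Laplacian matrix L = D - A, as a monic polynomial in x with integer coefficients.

With the vertex order [1, 2, 3, 4, 5, 6, 7, 8], the degrees are [3, 3, 3, 3, 3, 3, 3, 3], giving D = diag(3, 3, 3, 3, 3, 3, 3, 3) and L = D - A. The eigenvalues of L are [0, 2, 2, 2, 4, 4, 4, 6]; the characteristic polynomial is the product of (x - lambda_i), which multiplies out to x^8 - 24x^7 + 240x^6 - 1296x^5 + 4080x^4 - 7488x^3 + 7424x^2 - 3072x. Since p(0) = det(-L) = 0, x divides p(x). There is one zero in the spectrum, matching the 1 component.

x^8 - 24x^7 + 240x^6 - 1296x^5 + 4080x^4 - 7488x^3 + 7424x^2 - 3072x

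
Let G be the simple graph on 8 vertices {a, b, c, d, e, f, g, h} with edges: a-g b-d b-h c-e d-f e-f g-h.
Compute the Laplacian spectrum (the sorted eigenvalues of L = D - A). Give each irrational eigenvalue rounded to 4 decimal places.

[0, 0.1522, 0.5858, 1.2346, 2, 2.7654, 3.4142, 3.8478]

Each diagonal entry of L is the vertex degree and each off-diagonal entry is -1 where an edge is present, 0 otherwise; in the order [a, b, c, d, e, f, g, h] the diagonal is [1, 2, 1, 2, 2, 2, 2, 2]. The multiplicity of 0 as a Laplacian eigenvalue equals the number of connected components. The single zero eigenvalue shows the graph is connected.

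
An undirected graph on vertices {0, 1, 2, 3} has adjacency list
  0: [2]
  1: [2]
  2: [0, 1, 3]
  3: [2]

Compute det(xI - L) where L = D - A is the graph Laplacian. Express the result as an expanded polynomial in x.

With the vertex order [0, 1, 2, 3], the degrees are [1, 1, 3, 1], giving D = diag(1, 1, 3, 1) and L = D - A. The eigenvalues of L are [0, 1, 1, 4]; the characteristic polynomial is the product of (x - lambda_i), which multiplies out to x^4 - 6x^3 + 9x^2 - 4x. The coefficient of x^3 equals -trace(L) = -6, matching the sum of degrees. The eigenvalues sum to 6, which equals trace(L) = 2|E|.

x^4 - 6x^3 + 9x^2 - 4x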